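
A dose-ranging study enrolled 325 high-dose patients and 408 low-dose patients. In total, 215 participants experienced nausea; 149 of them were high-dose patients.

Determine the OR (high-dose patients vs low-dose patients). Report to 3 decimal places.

OR: 4.387

high-dose patients without the outcome: 325 − 149 = 176
low-dose patients with the outcome: 215 − 149 = 66
low-dose patients without the outcome: 408 − 66 = 342
odds, high-dose patients = 149/176 = 0.8466
odds, low-dose patients = 66/342 = 0.1930
OR = 0.8466 / 0.1930 = 4.387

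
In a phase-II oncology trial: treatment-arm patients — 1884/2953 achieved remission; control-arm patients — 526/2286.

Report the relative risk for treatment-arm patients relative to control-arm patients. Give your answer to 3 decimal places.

RR = 2.773

risk, treatment-arm patients = 1884/2953 = 0.6380
risk, control-arm patients = 526/2286 = 0.2301
RR = 0.6380 / 0.2301 = 2.773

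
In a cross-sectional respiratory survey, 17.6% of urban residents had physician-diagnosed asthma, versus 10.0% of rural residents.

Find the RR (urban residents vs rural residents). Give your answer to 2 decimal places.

RR = 0.1760 / 0.1000 = 1.76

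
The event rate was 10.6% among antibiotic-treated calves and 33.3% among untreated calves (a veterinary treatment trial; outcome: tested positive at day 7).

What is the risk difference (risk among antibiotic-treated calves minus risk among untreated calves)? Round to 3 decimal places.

risk difference = 0.1060 − 0.3330 = -0.227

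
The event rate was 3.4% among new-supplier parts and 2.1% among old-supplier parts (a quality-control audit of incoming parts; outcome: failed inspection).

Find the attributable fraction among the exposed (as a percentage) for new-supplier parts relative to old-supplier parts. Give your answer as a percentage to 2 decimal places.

AR% = (0.03400 − 0.02100) / 0.03400 = 0.3824 → 38.24%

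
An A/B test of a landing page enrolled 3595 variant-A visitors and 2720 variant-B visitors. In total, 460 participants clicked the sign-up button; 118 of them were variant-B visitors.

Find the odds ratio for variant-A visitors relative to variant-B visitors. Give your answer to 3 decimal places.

variant-A visitors with the outcome: 460 − 118 = 342
variant-A visitors without the outcome: 3595 − 342 = 3253
variant-B visitors without the outcome: 2720 − 118 = 2602
OR = (342 × 2602) / (3253 × 118) = 889884/383854 ≈ 2.318

2.318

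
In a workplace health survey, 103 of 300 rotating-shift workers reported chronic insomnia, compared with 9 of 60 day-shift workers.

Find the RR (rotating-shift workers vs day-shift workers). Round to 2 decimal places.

2.29

risk, rotating-shift workers = 103/300 = 0.3433
risk, day-shift workers = 9/60 = 0.1500
RR = 0.3433 / 0.1500 = 2.29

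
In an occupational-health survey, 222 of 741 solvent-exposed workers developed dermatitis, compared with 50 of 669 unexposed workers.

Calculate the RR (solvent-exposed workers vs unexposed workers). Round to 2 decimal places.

risk, solvent-exposed workers = 222/741 = 0.2996
risk, unexposed workers = 50/669 = 0.0747
RR = 0.2996 / 0.0747 = 4.01

RR ≈ 4.01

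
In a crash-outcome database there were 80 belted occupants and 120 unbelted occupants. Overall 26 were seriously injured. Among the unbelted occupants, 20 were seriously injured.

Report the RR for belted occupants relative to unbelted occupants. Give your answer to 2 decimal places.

belted occupants with the outcome: 26 − 20 = 6
belted occupants without the outcome: 80 − 6 = 74
unbelted occupants without the outcome: 120 − 20 = 100
risk, belted occupants = 6/80 = 0.0750
risk, unbelted occupants = 20/120 = 0.1667
RR = 0.0750 / 0.1667 = 0.45

RR = 0.45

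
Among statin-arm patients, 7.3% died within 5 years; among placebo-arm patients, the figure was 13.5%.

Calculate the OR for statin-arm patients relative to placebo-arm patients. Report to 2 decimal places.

OR: 0.50

odds, statin-arm patients = 0.0730/0.9270 = 0.0787
odds, placebo-arm patients = 0.1350/0.8650 = 0.1561
OR = 0.0787 / 0.1561 = 0.50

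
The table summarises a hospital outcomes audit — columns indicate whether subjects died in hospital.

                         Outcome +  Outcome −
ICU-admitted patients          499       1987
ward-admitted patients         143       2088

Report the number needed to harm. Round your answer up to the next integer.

NNH ≈ 8

risk, ICU-admitted patients = 499/2486 = 0.200724
risk, ward-admitted patients = 143/2231 = 0.064097
absolute risk difference = 0.136627
1 / 0.136627 = 7.319 → round up → 8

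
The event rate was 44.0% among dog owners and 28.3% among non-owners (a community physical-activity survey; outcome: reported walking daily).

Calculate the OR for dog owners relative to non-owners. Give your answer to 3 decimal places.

OR = 1.991

odds, dog owners = 0.4400/0.5600 = 0.7857
odds, non-owners = 0.2830/0.7170 = 0.3947
OR = 0.7857 / 0.3947 = 1.991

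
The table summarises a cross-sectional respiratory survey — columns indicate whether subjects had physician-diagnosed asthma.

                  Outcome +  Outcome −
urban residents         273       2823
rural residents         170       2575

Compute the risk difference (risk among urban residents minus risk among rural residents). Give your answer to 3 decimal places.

risk, urban residents = 273/3096 = 0.0882
risk, rural residents = 170/2745 = 0.0619
risk difference = 0.0882 − 0.0619 = 0.026

RD ≈ 0.026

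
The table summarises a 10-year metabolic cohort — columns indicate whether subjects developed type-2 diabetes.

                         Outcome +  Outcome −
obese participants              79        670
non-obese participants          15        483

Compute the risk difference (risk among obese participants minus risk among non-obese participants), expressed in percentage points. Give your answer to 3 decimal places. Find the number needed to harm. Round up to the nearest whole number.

risk, obese participants = 79/749 = 0.10547
risk, non-obese participants = 15/498 = 0.03012
risk difference = 0.10547 − 0.03012 = 0.07535 → 7.535 percentage points
absolute risk difference = 0.075353
1 / 0.075353 = 13.271 → round up → 14

RD = 7.535; NNH = 14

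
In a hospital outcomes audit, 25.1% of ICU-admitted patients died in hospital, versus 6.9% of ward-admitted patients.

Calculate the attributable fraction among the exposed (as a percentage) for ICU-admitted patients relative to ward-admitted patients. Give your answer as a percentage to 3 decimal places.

AR% = (0.2510 − 0.0690) / 0.2510 = 0.7251 → 72.510%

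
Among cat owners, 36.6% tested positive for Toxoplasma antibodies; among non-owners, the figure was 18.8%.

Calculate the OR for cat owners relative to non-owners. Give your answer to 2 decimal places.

OR ≈ 2.49

odds, cat owners = 0.3660/0.6340 = 0.5773
odds, non-owners = 0.1880/0.8120 = 0.2315
OR = 0.5773 / 0.2315 = 2.49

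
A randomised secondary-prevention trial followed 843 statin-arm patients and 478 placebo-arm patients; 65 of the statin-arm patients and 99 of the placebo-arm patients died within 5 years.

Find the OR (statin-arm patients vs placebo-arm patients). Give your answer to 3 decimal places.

OR = (65 × 379) / (778 × 99) = 24635/77022 ≈ 0.320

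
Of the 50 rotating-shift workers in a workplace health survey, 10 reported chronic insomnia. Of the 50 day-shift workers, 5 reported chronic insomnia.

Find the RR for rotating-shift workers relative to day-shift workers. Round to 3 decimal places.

risk, rotating-shift workers = 10/50 = 0.2000
risk, day-shift workers = 5/50 = 0.1000
RR = 0.2000 / 0.1000 = 2.000

2.000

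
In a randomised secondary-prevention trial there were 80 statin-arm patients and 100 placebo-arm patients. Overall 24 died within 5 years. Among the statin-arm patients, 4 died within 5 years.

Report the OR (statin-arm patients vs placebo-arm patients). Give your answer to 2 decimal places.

OR: 0.21

statin-arm patients without the outcome: 80 − 4 = 76
placebo-arm patients with the outcome: 24 − 4 = 20
placebo-arm patients without the outcome: 100 − 20 = 80
OR = (4 × 80) / (76 × 20) = 320/1520 ≈ 0.21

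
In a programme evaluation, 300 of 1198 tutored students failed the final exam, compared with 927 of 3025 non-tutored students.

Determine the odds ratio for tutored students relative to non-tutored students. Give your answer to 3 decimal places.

odds, tutored students = 300/898 = 0.3341
odds, non-tutored students = 927/2098 = 0.4418
OR = 0.3341 / 0.4418 = 0.756

0.756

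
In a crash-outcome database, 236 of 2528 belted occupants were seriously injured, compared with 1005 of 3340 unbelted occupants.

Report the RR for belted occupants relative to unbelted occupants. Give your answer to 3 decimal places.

RR = 0.310

risk, belted occupants = 236/2528 = 0.0934
risk, unbelted occupants = 1005/3340 = 0.3009
RR = 0.0934 / 0.3009 = 0.310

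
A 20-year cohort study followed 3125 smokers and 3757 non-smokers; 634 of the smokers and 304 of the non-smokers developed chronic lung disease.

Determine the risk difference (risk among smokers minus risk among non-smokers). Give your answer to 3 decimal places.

RD: 0.122

risk, smokers = 634/3125 = 0.2029
risk, non-smokers = 304/3757 = 0.0809
risk difference = 0.2029 − 0.0809 = 0.122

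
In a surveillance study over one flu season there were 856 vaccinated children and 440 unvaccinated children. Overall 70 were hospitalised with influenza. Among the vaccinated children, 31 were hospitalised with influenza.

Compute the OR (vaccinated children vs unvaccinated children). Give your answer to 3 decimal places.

OR = 0.386

vaccinated children without the outcome: 856 − 31 = 825
unvaccinated children with the outcome: 70 − 31 = 39
unvaccinated children without the outcome: 440 − 39 = 401
odds, vaccinated children = 31/825 = 0.03758
odds, unvaccinated children = 39/401 = 0.09726
OR = 0.03758 / 0.09726 = 0.386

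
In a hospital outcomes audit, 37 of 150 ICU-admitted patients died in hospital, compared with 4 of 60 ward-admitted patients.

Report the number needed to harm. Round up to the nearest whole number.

risk, ICU-admitted patients = 37/150 = 0.246667
risk, ward-admitted patients = 4/60 = 0.066667
absolute risk difference = 0.180000
1 / 0.180000 = 5.556 → round up → 6

6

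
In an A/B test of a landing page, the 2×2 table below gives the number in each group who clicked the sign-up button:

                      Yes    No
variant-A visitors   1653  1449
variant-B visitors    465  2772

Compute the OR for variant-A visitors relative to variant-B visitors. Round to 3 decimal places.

OR = (1653 × 2772) / (1449 × 465) = 4582116/673785 ≈ 6.801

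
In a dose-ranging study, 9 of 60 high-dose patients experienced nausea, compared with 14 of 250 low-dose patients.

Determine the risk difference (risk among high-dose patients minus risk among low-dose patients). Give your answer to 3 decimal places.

0.094

risk, high-dose patients = 9/60 = 0.1500
risk, low-dose patients = 14/250 = 0.0560
risk difference = 0.1500 − 0.0560 = 0.094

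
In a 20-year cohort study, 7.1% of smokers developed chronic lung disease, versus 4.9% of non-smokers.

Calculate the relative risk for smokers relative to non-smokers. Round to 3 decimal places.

RR = 0.07100 / 0.04900 = 1.449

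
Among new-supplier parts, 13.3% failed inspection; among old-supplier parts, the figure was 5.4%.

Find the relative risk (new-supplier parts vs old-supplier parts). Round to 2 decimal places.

RR = 0.1330 / 0.0540 = 2.46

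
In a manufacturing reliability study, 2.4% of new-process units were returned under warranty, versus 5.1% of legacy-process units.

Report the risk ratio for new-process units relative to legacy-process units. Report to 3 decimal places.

RR = 0.02400 / 0.05100 = 0.471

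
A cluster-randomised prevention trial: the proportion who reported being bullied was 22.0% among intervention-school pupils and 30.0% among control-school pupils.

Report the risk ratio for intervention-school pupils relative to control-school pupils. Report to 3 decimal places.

RR = 0.2200 / 0.3000 = 0.733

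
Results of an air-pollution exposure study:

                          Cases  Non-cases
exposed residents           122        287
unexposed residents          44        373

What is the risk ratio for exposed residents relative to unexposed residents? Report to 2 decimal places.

RR: 2.83

risk, exposed residents = 122/409 = 0.2983
risk, unexposed residents = 44/417 = 0.1055
RR = 0.2983 / 0.1055 = 2.83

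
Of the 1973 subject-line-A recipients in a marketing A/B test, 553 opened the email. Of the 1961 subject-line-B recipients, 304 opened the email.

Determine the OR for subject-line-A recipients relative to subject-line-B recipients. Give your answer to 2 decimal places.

odds, subject-line-A recipients = 553/1420 = 0.3894
odds, subject-line-B recipients = 304/1657 = 0.1835
OR = 0.3894 / 0.1835 = 2.12

2.12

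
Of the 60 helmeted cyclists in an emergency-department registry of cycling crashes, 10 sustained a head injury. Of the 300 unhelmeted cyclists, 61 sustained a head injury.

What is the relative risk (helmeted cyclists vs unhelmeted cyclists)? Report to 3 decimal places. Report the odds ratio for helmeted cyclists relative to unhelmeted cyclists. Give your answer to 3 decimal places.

RR = 0.820; OR = 0.784

risk, helmeted cyclists = 10/60 = 0.1667
risk, unhelmeted cyclists = 61/300 = 0.2033
RR = 0.1667 / 0.2033 = 0.820
OR = (10 × 239) / (50 × 61) = 2390/3050 ≈ 0.784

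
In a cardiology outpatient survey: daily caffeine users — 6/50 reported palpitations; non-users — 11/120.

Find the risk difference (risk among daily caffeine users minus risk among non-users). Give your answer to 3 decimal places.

risk, daily caffeine users = 6/50 = 0.1200
risk, non-users = 11/120 = 0.0917
risk difference = 0.1200 − 0.0917 = 0.028

0.028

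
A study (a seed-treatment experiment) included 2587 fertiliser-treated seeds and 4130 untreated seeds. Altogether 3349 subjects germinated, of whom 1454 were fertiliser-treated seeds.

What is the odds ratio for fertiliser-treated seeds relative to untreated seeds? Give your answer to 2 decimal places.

OR ≈ 1.51

fertiliser-treated seeds without the outcome: 2587 − 1454 = 1133
untreated seeds with the outcome: 3349 − 1454 = 1895
untreated seeds without the outcome: 4130 − 1895 = 2235
OR = (1454 × 2235) / (1133 × 1895) = 3249690/2147035 ≈ 1.51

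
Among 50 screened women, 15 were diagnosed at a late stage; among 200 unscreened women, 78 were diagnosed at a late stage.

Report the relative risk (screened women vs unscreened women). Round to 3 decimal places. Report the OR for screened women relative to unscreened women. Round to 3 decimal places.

risk, screened women = 15/50 = 0.3000
risk, unscreened women = 78/200 = 0.3900
RR = 0.3000 / 0.3900 = 0.769
odds, screened women = 15/35 = 0.4286
odds, unscreened women = 78/122 = 0.6393
OR = 0.4286 / 0.6393 = 0.670

RR = 0.769; OR = 0.670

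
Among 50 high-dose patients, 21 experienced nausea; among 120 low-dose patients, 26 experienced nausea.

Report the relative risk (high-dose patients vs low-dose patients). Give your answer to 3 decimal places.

risk, high-dose patients = 21/50 = 0.4200
risk, low-dose patients = 26/120 = 0.2167
RR = 0.4200 / 0.2167 = 1.938

RR: 1.938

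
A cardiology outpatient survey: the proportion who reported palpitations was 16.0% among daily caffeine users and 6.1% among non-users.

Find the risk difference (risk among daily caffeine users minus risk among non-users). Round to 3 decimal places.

risk difference = 0.1600 − 0.0610 = 0.099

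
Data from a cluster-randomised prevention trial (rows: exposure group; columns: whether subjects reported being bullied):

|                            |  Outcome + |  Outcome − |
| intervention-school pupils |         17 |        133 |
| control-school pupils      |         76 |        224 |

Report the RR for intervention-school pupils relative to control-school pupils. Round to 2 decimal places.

risk, intervention-school pupils = 17/150 = 0.1133
risk, control-school pupils = 76/300 = 0.2533
RR = 0.1133 / 0.2533 = 0.45

0.45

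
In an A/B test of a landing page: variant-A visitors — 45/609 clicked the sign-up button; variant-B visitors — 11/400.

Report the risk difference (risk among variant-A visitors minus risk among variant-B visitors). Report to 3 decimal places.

risk, variant-A visitors = 45/609 = 0.07389
risk, variant-B visitors = 11/400 = 0.02750
risk difference = 0.07389 − 0.02750 = 0.046

RD ≈ 0.046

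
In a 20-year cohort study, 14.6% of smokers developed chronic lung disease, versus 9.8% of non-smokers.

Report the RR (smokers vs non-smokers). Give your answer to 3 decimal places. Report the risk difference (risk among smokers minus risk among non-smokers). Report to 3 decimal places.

RR = 1.490; RD = 0.048

RR = 0.1460 / 0.0980 = 1.490
risk difference = 0.1460 − 0.0980 = 0.048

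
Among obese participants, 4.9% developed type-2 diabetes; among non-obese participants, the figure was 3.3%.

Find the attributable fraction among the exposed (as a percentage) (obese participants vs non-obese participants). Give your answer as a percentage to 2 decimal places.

AR% = (0.04900 − 0.03300) / 0.04900 = 0.3265 → 32.65%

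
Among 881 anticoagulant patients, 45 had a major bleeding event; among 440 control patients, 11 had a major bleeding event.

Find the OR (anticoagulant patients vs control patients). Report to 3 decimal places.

odds, anticoagulant patients = 45/836 = 0.05383
odds, control patients = 11/429 = 0.02564
OR = 0.05383 / 0.02564 = 2.099

2.099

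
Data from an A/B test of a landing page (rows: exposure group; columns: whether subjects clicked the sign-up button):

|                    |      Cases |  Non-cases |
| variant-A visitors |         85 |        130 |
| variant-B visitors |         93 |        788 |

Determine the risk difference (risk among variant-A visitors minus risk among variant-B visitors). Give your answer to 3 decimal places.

0.290

risk, variant-A visitors = 85/215 = 0.3953
risk, variant-B visitors = 93/881 = 0.1056
risk difference = 0.3953 − 0.1056 = 0.290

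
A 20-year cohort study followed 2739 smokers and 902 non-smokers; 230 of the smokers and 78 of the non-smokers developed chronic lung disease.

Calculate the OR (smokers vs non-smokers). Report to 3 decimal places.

OR = (230 × 824) / (2509 × 78) = 189520/195702 ≈ 0.968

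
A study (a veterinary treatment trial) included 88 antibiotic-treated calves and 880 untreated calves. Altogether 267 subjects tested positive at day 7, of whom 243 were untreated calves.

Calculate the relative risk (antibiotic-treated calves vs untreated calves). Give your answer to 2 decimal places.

RR: 0.99

antibiotic-treated calves with the outcome: 267 − 243 = 24
antibiotic-treated calves without the outcome: 88 − 24 = 64
untreated calves without the outcome: 880 − 243 = 637
risk, antibiotic-treated calves = 24/88 = 0.2727
risk, untreated calves = 243/880 = 0.2761
RR = 0.2727 / 0.2761 = 0.99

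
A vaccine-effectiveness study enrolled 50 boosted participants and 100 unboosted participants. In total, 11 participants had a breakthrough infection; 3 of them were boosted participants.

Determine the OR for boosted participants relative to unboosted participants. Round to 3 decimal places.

boosted participants without the outcome: 50 − 3 = 47
unboosted participants with the outcome: 11 − 3 = 8
unboosted participants without the outcome: 100 − 8 = 92
OR = (3 × 92) / (47 × 8) = 276/376 ≈ 0.734

0.734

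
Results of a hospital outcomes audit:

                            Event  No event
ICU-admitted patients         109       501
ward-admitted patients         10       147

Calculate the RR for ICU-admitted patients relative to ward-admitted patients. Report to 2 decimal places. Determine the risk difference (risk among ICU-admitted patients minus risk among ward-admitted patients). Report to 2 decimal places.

RR = 2.81; RD = 0.11

risk, ICU-admitted patients = 109/610 = 0.1787
risk, ward-admitted patients = 10/157 = 0.0637
RR = 0.1787 / 0.0637 = 2.81
risk difference = 0.1787 − 0.0637 = 0.11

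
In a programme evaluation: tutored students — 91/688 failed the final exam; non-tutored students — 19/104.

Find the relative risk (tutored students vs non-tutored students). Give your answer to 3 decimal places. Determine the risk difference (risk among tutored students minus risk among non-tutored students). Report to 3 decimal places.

RR = 0.724; RD = -0.050

risk, tutored students = 91/688 = 0.1323
risk, non-tutored students = 19/104 = 0.1827
RR = 0.1323 / 0.1827 = 0.724
risk difference = 0.1323 − 0.1827 = -0.050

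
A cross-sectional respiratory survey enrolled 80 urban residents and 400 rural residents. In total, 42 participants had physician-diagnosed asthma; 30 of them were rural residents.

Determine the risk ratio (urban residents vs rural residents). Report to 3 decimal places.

RR = 2.000

urban residents with the outcome: 42 − 30 = 12
urban residents without the outcome: 80 − 12 = 68
rural residents without the outcome: 400 − 30 = 370
risk, urban residents = 12/80 = 0.1500
risk, rural residents = 30/400 = 0.0750
RR = 0.1500 / 0.0750 = 2.000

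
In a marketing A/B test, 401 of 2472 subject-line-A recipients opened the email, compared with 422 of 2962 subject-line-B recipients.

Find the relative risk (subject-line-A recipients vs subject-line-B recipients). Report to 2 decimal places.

RR: 1.14

risk, subject-line-A recipients = 401/2472 = 0.1622
risk, subject-line-B recipients = 422/2962 = 0.1425
RR = 0.1622 / 0.1425 = 1.14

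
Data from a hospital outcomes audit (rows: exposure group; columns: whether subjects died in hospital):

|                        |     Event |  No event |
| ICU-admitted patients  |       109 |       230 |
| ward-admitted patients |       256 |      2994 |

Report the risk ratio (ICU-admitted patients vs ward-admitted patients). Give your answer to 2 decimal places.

RR: 4.08

risk, ICU-admitted patients = 109/339 = 0.3215
risk, ward-admitted patients = 256/3250 = 0.0788
RR = 0.3215 / 0.0788 = 4.08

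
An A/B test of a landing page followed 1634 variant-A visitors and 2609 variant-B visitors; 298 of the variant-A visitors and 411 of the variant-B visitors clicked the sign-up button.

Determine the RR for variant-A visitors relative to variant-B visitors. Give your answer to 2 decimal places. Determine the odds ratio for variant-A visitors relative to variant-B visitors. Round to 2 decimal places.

RR = 1.16; OR = 1.19

risk, variant-A visitors = 298/1634 = 0.1824
risk, variant-B visitors = 411/2609 = 0.1575
RR = 0.1824 / 0.1575 = 1.16
OR = (298 × 2198) / (1336 × 411) = 655004/549096 ≈ 1.19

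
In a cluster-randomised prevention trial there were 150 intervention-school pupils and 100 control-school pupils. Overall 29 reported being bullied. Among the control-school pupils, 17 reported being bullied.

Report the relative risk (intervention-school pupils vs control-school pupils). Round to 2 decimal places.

intervention-school pupils with the outcome: 29 − 17 = 12
intervention-school pupils without the outcome: 150 − 12 = 138
control-school pupils without the outcome: 100 − 17 = 83
risk, intervention-school pupils = 12/150 = 0.0800
risk, control-school pupils = 17/100 = 0.1700
RR = 0.0800 / 0.1700 = 0.47

0.47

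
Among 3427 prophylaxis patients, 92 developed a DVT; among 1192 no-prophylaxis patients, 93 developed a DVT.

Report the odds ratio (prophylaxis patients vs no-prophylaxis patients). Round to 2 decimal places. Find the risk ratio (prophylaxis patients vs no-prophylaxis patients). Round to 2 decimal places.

OR = 0.33; RR = 0.34

odds, prophylaxis patients = 92/3335 = 0.02759
odds, no-prophylaxis patients = 93/1099 = 0.08462
OR = 0.02759 / 0.08462 = 0.33
risk, prophylaxis patients = 92/3427 = 0.02685
risk, no-prophylaxis patients = 93/1192 = 0.07802
RR = 0.02685 / 0.07802 = 0.34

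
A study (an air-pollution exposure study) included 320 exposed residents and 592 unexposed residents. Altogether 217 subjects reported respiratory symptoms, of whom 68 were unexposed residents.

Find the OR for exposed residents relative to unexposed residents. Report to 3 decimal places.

exposed residents with the outcome: 217 − 68 = 149
exposed residents without the outcome: 320 − 149 = 171
unexposed residents without the outcome: 592 − 68 = 524
OR = (149 × 524) / (171 × 68) = 78076/11628 ≈ 6.714

6.714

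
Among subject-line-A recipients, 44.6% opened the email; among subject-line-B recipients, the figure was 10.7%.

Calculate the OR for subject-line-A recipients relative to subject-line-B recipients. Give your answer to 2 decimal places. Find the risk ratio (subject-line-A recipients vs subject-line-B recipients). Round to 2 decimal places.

odds, subject-line-A recipients = 0.4460/0.5540 = 0.8051
odds, subject-line-B recipients = 0.1070/0.8930 = 0.1198
OR = 0.8051 / 0.1198 = 6.72
RR = 0.4460 / 0.1070 = 4.17

OR = 6.72; RR = 4.17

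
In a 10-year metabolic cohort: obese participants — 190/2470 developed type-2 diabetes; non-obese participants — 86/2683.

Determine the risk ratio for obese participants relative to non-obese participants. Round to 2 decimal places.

risk, obese participants = 190/2470 = 0.07692
risk, non-obese participants = 86/2683 = 0.03205
RR = 0.07692 / 0.03205 = 2.40

RR = 2.40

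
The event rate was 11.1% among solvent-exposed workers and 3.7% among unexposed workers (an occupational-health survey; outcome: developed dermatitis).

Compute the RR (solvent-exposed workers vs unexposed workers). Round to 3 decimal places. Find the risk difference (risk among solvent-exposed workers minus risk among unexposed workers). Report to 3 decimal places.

RR = 3.000; RD = 0.074

RR = 0.11100 / 0.03700 = 3.000
risk difference = 0.11100 − 0.03700 = 0.074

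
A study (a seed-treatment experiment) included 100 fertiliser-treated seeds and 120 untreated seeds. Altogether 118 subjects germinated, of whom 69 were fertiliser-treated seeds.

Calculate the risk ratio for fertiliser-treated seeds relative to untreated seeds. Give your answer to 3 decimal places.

fertiliser-treated seeds without the outcome: 100 − 69 = 31
untreated seeds with the outcome: 118 − 69 = 49
untreated seeds without the outcome: 120 − 49 = 71
risk, fertiliser-treated seeds = 69/100 = 0.6900
risk, untreated seeds = 49/120 = 0.4083
RR = 0.6900 / 0.4083 = 1.690

1.690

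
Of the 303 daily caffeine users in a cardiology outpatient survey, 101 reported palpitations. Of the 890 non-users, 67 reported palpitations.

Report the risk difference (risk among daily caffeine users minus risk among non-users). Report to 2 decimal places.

RD ≈ 0.26

risk, daily caffeine users = 101/303 = 0.3333
risk, non-users = 67/890 = 0.0753
risk difference = 0.3333 − 0.0753 = 0.26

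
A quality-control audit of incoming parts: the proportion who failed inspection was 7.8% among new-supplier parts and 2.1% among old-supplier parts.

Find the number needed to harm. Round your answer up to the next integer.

absolute risk difference = 0.057000
1 / 0.057000 = 17.544 → round up → 18

18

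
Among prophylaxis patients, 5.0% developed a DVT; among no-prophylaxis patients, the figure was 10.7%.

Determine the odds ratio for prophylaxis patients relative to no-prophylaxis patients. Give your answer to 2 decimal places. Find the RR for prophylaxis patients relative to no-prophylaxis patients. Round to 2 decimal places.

odds, prophylaxis patients = 0.0500/0.9500 = 0.0526
odds, no-prophylaxis patients = 0.1070/0.8930 = 0.1198
OR = 0.0526 / 0.1198 = 0.44
RR = 0.0500 / 0.1070 = 0.47

OR = 0.44; RR = 0.47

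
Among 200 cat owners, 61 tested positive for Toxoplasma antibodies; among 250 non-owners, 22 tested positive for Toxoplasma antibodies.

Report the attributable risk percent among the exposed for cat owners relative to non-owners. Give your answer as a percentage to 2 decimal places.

risk, cat owners = 61/200 = 0.3050
risk, non-owners = 22/250 = 0.0880
AR% = (0.3050 − 0.0880) / 0.3050 = 0.7115 → 71.15%

AR% ≈ 71.15%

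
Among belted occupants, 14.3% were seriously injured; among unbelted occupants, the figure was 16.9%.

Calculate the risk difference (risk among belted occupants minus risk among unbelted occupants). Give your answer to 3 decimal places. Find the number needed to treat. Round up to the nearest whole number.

RD = -0.026; NNT = 39

risk difference = 0.1430 − 0.1690 = -0.026
absolute risk difference = 0.026000
1 / 0.026000 = 38.462 → round up → 39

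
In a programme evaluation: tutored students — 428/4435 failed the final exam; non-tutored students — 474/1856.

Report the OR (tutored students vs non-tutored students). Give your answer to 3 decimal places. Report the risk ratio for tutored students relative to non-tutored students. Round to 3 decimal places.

OR = 0.311; RR = 0.378

OR = (428 × 1382) / (4007 × 474) = 591496/1899318 ≈ 0.311
risk, tutored students = 428/4435 = 0.0965
risk, non-tutored students = 474/1856 = 0.2554
RR = 0.0965 / 0.2554 = 0.378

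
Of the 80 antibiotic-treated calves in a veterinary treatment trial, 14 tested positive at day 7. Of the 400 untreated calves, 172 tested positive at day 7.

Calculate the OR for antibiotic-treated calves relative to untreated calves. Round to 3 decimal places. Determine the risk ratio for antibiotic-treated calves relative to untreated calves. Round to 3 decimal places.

OR = 0.281; RR = 0.407

OR = (14 × 228) / (66 × 172) = 3192/11352 ≈ 0.281
risk, antibiotic-treated calves = 14/80 = 0.1750
risk, untreated calves = 172/400 = 0.4300
RR = 0.1750 / 0.4300 = 0.407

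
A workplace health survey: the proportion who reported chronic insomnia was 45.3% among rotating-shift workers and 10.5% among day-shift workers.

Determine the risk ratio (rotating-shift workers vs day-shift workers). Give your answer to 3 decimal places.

RR = 0.4530 / 0.1050 = 4.314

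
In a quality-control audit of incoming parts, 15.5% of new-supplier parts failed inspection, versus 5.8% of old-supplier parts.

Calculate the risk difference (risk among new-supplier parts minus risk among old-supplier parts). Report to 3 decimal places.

risk difference = 0.1550 − 0.0580 = 0.097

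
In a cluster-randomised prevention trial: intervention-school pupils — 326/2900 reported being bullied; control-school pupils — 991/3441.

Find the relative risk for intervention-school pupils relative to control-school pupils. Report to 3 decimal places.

RR ≈ 0.390

risk, intervention-school pupils = 326/2900 = 0.1124
risk, control-school pupils = 991/3441 = 0.2880
RR = 0.1124 / 0.2880 = 0.390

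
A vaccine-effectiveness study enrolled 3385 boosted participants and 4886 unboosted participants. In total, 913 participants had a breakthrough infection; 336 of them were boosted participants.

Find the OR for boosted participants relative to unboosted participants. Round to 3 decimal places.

boosted participants without the outcome: 3385 − 336 = 3049
unboosted participants with the outcome: 913 − 336 = 577
unboosted participants without the outcome: 4886 − 577 = 4309
odds, boosted participants = 336/3049 = 0.1102
odds, unboosted participants = 577/4309 = 0.1339
OR = 0.1102 / 0.1339 = 0.823

0.823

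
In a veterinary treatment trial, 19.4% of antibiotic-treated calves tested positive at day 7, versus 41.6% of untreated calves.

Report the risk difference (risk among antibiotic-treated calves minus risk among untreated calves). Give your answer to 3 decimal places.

risk difference = 0.1940 − 0.4160 = -0.222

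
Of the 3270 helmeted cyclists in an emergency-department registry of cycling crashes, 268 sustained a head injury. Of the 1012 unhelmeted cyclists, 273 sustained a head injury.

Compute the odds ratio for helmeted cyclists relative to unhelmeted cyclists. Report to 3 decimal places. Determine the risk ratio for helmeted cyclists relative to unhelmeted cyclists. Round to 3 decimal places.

OR = 0.242; RR = 0.304

OR = (268 × 739) / (3002 × 273) = 198052/819546 ≈ 0.242
risk, helmeted cyclists = 268/3270 = 0.0820
risk, unhelmeted cyclists = 273/1012 = 0.2698
RR = 0.0820 / 0.2698 = 0.304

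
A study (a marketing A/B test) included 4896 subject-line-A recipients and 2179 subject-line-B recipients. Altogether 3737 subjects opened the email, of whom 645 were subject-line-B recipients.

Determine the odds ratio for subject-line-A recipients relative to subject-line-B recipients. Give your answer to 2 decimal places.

OR ≈ 4.08

subject-line-A recipients with the outcome: 3737 − 645 = 3092
subject-line-A recipients without the outcome: 4896 − 3092 = 1804
subject-line-B recipients without the outcome: 2179 − 645 = 1534
odds, subject-line-A recipients = 3092/1804 = 1.7140
odds, subject-line-B recipients = 645/1534 = 0.4205
OR = 1.7140 / 0.4205 = 4.08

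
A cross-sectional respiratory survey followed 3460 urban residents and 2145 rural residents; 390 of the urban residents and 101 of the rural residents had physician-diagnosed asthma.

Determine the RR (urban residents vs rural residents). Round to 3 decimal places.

risk, urban residents = 390/3460 = 0.11272
risk, rural residents = 101/2145 = 0.04709
RR = 0.11272 / 0.04709 = 2.394

RR ≈ 2.394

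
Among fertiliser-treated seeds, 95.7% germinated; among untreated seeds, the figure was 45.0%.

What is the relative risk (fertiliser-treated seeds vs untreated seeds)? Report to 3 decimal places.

RR = 0.9570 / 0.4500 = 2.127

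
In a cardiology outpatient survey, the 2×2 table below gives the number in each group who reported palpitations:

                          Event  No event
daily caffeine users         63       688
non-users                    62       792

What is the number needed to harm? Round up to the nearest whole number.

89

risk, daily caffeine users = 63/751 = 0.083888
risk, non-users = 62/854 = 0.072600
absolute risk difference = 0.011289
1 / 0.011289 = 88.582 → round up → 89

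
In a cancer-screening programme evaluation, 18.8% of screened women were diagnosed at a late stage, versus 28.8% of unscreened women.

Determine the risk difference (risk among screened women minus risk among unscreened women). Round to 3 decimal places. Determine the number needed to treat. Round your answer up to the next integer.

RD = -0.100; NNT = 10

risk difference = 0.1880 − 0.2880 = -0.100
absolute risk difference = 0.100000
1 / 0.100000 = 10.000 → round up → 10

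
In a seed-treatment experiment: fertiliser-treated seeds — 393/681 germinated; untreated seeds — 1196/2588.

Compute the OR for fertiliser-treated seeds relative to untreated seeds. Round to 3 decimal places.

OR = (393 × 1392) / (288 × 1196) = 547056/344448 ≈ 1.588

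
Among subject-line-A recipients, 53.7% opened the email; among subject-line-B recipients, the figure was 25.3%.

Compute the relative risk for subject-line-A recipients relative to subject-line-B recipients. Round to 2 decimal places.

RR = 0.5370 / 0.2530 = 2.12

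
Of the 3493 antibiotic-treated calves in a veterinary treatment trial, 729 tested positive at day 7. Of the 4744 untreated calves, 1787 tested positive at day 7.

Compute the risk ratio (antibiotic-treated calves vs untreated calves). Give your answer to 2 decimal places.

RR = 0.55

risk, antibiotic-treated calves = 729/3493 = 0.2087
risk, untreated calves = 1787/4744 = 0.3767
RR = 0.2087 / 0.3767 = 0.55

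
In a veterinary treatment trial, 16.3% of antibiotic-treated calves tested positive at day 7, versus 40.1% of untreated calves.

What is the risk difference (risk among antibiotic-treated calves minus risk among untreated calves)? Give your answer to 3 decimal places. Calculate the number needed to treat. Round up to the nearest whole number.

RD = -0.238; NNT = 5

risk difference = 0.1630 − 0.4010 = -0.238
absolute risk difference = 0.238000
1 / 0.238000 = 4.202 → round up → 5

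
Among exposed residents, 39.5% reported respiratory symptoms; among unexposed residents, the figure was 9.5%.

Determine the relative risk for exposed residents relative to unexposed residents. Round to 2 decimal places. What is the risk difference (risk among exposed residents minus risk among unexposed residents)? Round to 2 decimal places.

RR = 4.16; RD = 0.30

RR = 0.3950 / 0.0950 = 4.16
risk difference = 0.3950 − 0.0950 = 0.30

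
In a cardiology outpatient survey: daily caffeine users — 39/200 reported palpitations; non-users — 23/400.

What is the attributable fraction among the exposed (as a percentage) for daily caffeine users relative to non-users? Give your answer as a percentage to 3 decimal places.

70.513%

risk, daily caffeine users = 39/200 = 0.1950
risk, non-users = 23/400 = 0.0575
AR% = (0.1950 − 0.0575) / 0.1950 = 0.7051 → 70.513%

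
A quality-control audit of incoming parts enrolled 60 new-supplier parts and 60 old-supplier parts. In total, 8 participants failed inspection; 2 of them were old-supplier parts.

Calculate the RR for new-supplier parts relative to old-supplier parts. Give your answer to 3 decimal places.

new-supplier parts with the outcome: 8 − 2 = 6
new-supplier parts without the outcome: 60 − 6 = 54
old-supplier parts without the outcome: 60 − 2 = 58
risk, new-supplier parts = 6/60 = 0.10000
risk, old-supplier parts = 2/60 = 0.03333
RR = 0.10000 / 0.03333 = 3.000

RR = 3.000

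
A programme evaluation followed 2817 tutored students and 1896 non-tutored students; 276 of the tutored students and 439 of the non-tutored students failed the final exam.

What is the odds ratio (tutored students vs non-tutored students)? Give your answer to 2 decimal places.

OR = (276 × 1457) / (2541 × 439) = 402132/1115499 ≈ 0.36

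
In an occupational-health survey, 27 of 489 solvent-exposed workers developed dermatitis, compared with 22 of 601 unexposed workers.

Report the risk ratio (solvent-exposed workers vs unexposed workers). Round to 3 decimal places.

RR ≈ 1.508

risk, solvent-exposed workers = 27/489 = 0.05521
risk, unexposed workers = 22/601 = 0.03661
RR = 0.05521 / 0.03661 = 1.508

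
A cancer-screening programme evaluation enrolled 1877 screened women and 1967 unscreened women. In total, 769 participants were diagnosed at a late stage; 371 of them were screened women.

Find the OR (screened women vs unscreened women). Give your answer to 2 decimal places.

screened women without the outcome: 1877 − 371 = 1506
unscreened women with the outcome: 769 − 371 = 398
unscreened women without the outcome: 1967 − 398 = 1569
OR = (371 × 1569) / (1506 × 398) = 582099/599388 ≈ 0.97

0.97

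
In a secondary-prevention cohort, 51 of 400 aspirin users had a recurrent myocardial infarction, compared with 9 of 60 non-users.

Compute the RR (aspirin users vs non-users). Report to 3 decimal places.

risk, aspirin users = 51/400 = 0.1275
risk, non-users = 9/60 = 0.1500
RR = 0.1275 / 0.1500 = 0.850

0.850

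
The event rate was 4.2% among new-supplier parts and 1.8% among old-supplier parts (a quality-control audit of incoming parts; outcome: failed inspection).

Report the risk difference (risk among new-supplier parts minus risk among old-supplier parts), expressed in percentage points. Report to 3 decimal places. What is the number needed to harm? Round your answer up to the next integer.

risk difference = 0.04200 − 0.01800 = 0.02400 → 2.400 percentage points
absolute risk difference = 0.024000
1 / 0.024000 = 41.667 → round up → 42

RD = 2.400; NNH = 42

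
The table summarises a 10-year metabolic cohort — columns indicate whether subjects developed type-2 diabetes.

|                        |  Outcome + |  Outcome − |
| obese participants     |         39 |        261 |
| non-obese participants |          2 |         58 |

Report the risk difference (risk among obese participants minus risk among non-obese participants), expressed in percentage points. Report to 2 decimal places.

RD ≈ 9.67

risk, obese participants = 39/300 = 0.13000
risk, non-obese participants = 2/60 = 0.03333
risk difference = 0.13000 − 0.03333 = 0.09667 → 9.67 percentage points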